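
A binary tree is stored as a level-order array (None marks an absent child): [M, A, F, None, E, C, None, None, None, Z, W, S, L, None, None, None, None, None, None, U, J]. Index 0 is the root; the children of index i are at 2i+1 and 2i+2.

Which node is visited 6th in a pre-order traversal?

J

Pre-order visits the node, then its left subtree, then its right subtree.
Visit M.
At M: go left to A.
  Visit A.
  At A: no left child.
  At A: go right to E.
    Visit E.
    At E: go left to Z.
      Visit Z.
      At Z: go left to U.
        U is a leaf — visit U.
      At Z: go right to J.
        J is a leaf — visit J.
    At E: go right to W.
      W is a leaf — visit W.
At M: go right to F.
  Visit F.
  At F: go left to C.
    Visit C.
    At C: go left to S.
      S is a leaf — visit S.
    At C: go right to L.
      L is a leaf — visit L.
  At F: no right child.
Full pre-order sequence: M, A, E, Z, U, J, W, F, C, S, L.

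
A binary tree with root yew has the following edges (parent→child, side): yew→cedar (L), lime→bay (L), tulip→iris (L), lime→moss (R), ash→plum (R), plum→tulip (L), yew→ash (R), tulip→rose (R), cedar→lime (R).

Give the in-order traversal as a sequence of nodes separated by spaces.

In-order visits the left subtree, then the node, then the right subtree.
At yew: go left to cedar.
  At cedar: no left child.
  Visit cedar.
  At cedar: go right to lime.
    At lime: go left to bay.
      bay is a leaf — visit bay.
    Visit lime.
    At lime: go right to moss.
      moss is a leaf — visit moss.
Visit yew.
At yew: go right to ash.
  At ash: no left child.
  Visit ash.
  At ash: go right to plum.
    At plum: go left to tulip.
      At tulip: go left to iris.
        iris is a leaf — visit iris.
      Visit tulip.
      At tulip: go right to rose.
        rose is a leaf — visit rose.
    Visit plum.
    At plum: no right child.

cedar bay lime moss yew ash iris tulip rose plum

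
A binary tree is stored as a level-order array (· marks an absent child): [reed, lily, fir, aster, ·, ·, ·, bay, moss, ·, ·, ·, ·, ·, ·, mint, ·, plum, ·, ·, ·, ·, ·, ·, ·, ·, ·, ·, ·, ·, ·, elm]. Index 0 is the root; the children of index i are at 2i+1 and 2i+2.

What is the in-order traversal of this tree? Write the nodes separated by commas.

elm, mint, bay, aster, plum, moss, lily, reed, fir

In-order visits the left subtree, then the node, then the right subtree.
At reed: go left to lily.
  At lily: go left to aster.
    At aster: go left to bay.
      At bay: go left to mint.
        At mint: go left to elm.
          elm is a leaf — visit elm.
        Visit mint.
        At mint: no right child.
      Visit bay.
      At bay: no right child.
    Visit aster.
    At aster: go right to moss.
      At moss: go left to plum.
        plum is a leaf — visit plum.
      Visit moss.
      At moss: no right child.
  Visit lily.
  At lily: no right child.
Visit reed.
At reed: go right to fir.
  fir is a leaf — visit fir.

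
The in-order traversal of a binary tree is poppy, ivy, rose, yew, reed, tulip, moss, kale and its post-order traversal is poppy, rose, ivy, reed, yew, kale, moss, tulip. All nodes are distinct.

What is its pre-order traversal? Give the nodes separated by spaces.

tulip yew ivy poppy rose reed moss kale

The last element of post-order is the root; it splits in-order into left and right subtrees.
Root tulip: left subtree has 5 nodes {poppy, ivy, rose, yew, reed}, right has 2 {moss, kale}.
  Root yew: left subtree has 3 nodes {poppy, ivy, rose}, right has 1 {reed}.
    Root ivy: left subtree has 1 node {poppy}, right has 1 {rose}.
  Root moss: left subtree has 0 nodes { }, right has 1 {kale}.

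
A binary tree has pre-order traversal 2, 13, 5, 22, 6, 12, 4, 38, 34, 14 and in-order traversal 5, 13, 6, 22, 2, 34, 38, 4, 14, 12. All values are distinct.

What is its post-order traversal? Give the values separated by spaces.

5 6 22 13 34 38 14 4 12 2

The first element of pre-order is the root; it splits in-order into left and right subtrees.
Root 2: left subtree has 4 nodes {5, 13, 6, 22}, right has 5 {34, 38, 4, 14, 12}.
  Root 13: left subtree has 1 node {5}, right has 2 {6, 22}.
    Root 22: left subtree has 1 node {6}, right has 0 { }.
  Root 12: left subtree has 4 nodes {34, 38, 4, 14}, right has 0 { }.
    Root 4: left subtree has 2 nodes {34, 38}, right has 1 {14}.
      Root 38: left subtree has 1 node {34}, right has 0 { }.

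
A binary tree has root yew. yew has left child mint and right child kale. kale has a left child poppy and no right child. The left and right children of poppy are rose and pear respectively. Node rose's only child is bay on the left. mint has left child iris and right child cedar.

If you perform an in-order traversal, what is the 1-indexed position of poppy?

In-order visits the left subtree, then the node, then the right subtree.
At yew: go left to mint.
  At mint: go left to iris.
    iris is a leaf — visit iris.
  Visit mint.
  At mint: go right to cedar.
    cedar is a leaf — visit cedar.
Visit yew.
At yew: go right to kale.
  At kale: go left to poppy.
    At poppy: go left to rose.
      At rose: go left to bay.
        bay is a leaf — visit bay.
      Visit rose.
      At rose: no right child.
    Visit poppy.
    At poppy: go right to pear.
      pear is a leaf — visit pear.
  Visit kale.
  At kale: no right child.
Full in-order sequence: iris, mint, cedar, yew, bay, rose, poppy, pear, kale.

7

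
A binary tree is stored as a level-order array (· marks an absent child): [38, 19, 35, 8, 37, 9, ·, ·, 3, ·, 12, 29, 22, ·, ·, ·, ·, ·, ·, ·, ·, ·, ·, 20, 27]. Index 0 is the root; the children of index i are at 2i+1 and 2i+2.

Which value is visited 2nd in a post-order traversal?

8

Post-order visits the left subtree, then the right subtree, then the node.
At 38: go left to 19.
  At 19: go left to 8.
    At 8: no left child.
    At 8: go right to 3.
      3 is a leaf — visit 3.
    Visit 8.
  At 19: go right to 37.
    At 37: no left child.
    At 37: go right to 12.
      12 is a leaf — visit 12.
    Visit 37.
  Visit 19.
At 38: go right to 35.
  At 35: go left to 9.
    At 9: go left to 29.
      At 29: go left to 20.
        20 is a leaf — visit 20.
      At 29: go right to 27.
        27 is a leaf — visit 27.
      Visit 29.
    At 9: go right to 22.
      22 is a leaf — visit 22.
    Visit 9.
  At 35: no right child.
  Visit 35.
Visit 38.
Full post-order sequence: 3, 8, 12, 37, 19, 20, 27, 29, 22, 9, 35, 38.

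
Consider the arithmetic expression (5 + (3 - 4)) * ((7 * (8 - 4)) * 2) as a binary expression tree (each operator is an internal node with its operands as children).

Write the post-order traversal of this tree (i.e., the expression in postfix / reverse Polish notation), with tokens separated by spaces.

5 3 4 - + 7 8 4 - * 2 * *

Post-order on an expression tree gives postfix notation: for each operator, emit left operand, right operand, then the operator.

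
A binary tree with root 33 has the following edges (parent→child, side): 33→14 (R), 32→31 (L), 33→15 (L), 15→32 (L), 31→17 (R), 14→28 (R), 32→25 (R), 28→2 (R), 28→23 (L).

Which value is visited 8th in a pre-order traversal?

Pre-order visits the node, then its left subtree, then its right subtree.
Visit 33.
At 33: go left to 15.
  Visit 15.
  At 15: go left to 32.
    Visit 32.
    At 32: go left to 31.
      Visit 31.
      At 31: no left child.
      At 31: go right to 17.
        17 is a leaf — visit 17.
    At 32: go right to 25.
      25 is a leaf — visit 25.
  At 15: no right child.
At 33: go right to 14.
  Visit 14.
  At 14: no left child.
  At 14: go right to 28.
    Visit 28.
    At 28: go left to 23.
      23 is a leaf — visit 23.
    At 28: go right to 2.
      2 is a leaf — visit 2.
Full pre-order sequence: 33, 15, 32, 31, 17, 25, 14, 28, 23, 2.

28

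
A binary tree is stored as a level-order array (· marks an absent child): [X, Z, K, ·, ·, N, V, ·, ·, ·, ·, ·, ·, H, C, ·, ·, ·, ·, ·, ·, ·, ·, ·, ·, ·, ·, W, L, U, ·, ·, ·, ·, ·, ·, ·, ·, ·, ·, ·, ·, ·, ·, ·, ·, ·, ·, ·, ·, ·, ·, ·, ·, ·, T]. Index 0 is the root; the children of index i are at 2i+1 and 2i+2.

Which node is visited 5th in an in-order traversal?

T

In-order visits the left subtree, then the node, then the right subtree.
At X: go left to Z.
  Z is a leaf — visit Z.
Visit X.
At X: go right to K.
  At K: go left to N.
    N is a leaf — visit N.
  Visit K.
  At K: go right to V.
    At V: go left to H.
      At H: go left to W.
        At W: go left to T.
          T is a leaf — visit T.
        Visit W.
        At W: no right child.
      Visit H.
      At H: go right to L.
        L is a leaf — visit L.
    Visit V.
    At V: go right to C.
      At C: go left to U.
        U is a leaf — visit U.
      Visit C.
      At C: no right child.
Full in-order sequence: Z, X, N, K, T, W, H, L, V, U, C.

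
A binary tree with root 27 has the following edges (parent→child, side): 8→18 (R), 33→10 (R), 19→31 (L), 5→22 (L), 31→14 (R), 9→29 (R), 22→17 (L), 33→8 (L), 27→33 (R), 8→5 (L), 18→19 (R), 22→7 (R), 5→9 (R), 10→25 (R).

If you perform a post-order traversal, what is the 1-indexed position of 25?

12

Post-order visits the left subtree, then the right subtree, then the node.
At 27: no left child.
At 27: go right to 33.
  At 33: go left to 8.
    At 8: go left to 5.
      At 5: go left to 22.
        At 22: go left to 17.
          17 is a leaf — visit 17.
        At 22: go right to 7.
          7 is a leaf — visit 7.
        Visit 22.
      At 5: go right to 9.
        At 9: no left child.
        At 9: go right to 29.
          29 is a leaf — visit 29.
        Visit 9.
      Visit 5.
    At 8: go right to 18.
      At 18: no left child.
      At 18: go right to 19.
        At 19: go left to 31.
          At 31: no left child.
          At 31: go right to 14.
            14 is a leaf — visit 14.
          Visit 31.
        At 19: no right child.
        Visit 19.
      Visit 18.
    Visit 8.
  At 33: go right to 10.
    At 10: no left child.
    At 10: go right to 25.
      25 is a leaf — visit 25.
    Visit 10.
  Visit 33.
Visit 27.
Full post-order sequence: 17, 7, 22, 29, 9, 5, 14, 31, 19, 18, 8, 25, 10, 33, 27.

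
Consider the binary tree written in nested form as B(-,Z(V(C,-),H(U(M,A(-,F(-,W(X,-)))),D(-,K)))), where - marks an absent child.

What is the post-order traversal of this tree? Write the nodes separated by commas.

Post-order visits the left subtree, then the right subtree, then the node.
At B: no left child.
At B: go right to Z.
  At Z: go left to V.
    At V: go left to C.
      C is a leaf — visit C.
    At V: no right child.
    Visit V.
  At Z: go right to H.
    At H: go left to U.
      At U: go left to M.
        M is a leaf — visit M.
      At U: go right to A.
        At A: no left child.
        At A: go right to F.
          At F: no left child.
          At F: go right to W.
            At W: go left to X.
              X is a leaf — visit X.
            At W: no right child.
            Visit W.
          Visit F.
        Visit A.
      Visit U.
    At H: go right to D.
      At D: no left child.
      At D: go right to K.
        K is a leaf — visit K.
      Visit D.
    Visit H.
  Visit Z.
Visit B.

C, V, M, X, W, F, A, U, K, D, H, Z, B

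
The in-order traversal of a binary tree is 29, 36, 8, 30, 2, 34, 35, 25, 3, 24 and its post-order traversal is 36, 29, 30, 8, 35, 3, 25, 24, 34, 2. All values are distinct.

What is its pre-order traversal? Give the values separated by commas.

2, 8, 29, 36, 30, 34, 24, 25, 35, 3

The last element of post-order is the root; it splits in-order into left and right subtrees.
Root 2: left subtree has 4 nodes {29, 36, 8, 30}, right has 5 {34, 35, 25, 3, 24}.
  Root 8: left subtree has 2 nodes {29, 36}, right has 1 {30}.
    Root 29: left subtree has 0 nodes { }, right has 1 {36}.
  Root 34: left subtree has 0 nodes { }, right has 4 {35, 25, 3, 24}.
    Root 24: left subtree has 3 nodes {35, 25, 3}, right has 0 { }.
      Root 25: left subtree has 1 node {35}, right has 1 {3}.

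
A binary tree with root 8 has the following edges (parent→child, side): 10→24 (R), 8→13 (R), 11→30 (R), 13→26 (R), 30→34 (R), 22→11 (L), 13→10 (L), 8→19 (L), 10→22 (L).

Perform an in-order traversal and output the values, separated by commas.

19, 8, 11, 30, 34, 22, 10, 24, 13, 26

In-order visits the left subtree, then the node, then the right subtree.
At 8: go left to 19.
  19 is a leaf — visit 19.
Visit 8.
At 8: go right to 13.
  At 13: go left to 10.
    At 10: go left to 22.
      At 22: go left to 11.
        At 11: no left child.
        Visit 11.
        At 11: go right to 30.
          At 30: no left child.
          Visit 30.
          At 30: go right to 34.
            34 is a leaf — visit 34.
      Visit 22.
      At 22: no right child.
    Visit 10.
    At 10: go right to 24.
      24 is a leaf — visit 24.
  Visit 13.
  At 13: go right to 26.
    26 is a leaf — visit 26.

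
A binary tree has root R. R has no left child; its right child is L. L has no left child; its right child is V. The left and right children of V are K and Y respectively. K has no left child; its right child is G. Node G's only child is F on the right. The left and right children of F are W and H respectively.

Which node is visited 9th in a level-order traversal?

H

Level-order visits nodes level by level from the root, left to right within each level.
Level 0: R
Level 1: L
Level 2: V
Level 3: K, Y
Level 4: G
Level 5: F
Level 6: W, H
Full level-order sequence: R, L, V, K, Y, G, F, W, H.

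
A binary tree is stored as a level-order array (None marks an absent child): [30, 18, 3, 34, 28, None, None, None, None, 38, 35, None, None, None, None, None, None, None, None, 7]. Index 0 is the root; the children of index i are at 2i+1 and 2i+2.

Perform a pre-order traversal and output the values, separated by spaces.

Pre-order visits the node, then its left subtree, then its right subtree.
Visit 30.
At 30: go left to 18.
  Visit 18.
  At 18: go left to 34.
    34 is a leaf — visit 34.
  At 18: go right to 28.
    Visit 28.
    At 28: go left to 38.
      Visit 38.
      At 38: go left to 7.
        7 is a leaf — visit 7.
      At 38: no right child.
    At 28: go right to 35.
      35 is a leaf — visit 35.
At 30: go right to 3.
  3 is a leaf — visit 3.

30 18 34 28 38 7 35 3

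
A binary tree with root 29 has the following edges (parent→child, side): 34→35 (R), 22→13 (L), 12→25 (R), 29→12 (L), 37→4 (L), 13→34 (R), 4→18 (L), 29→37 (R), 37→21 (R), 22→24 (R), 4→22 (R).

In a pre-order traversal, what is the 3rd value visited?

25

Pre-order visits the node, then its left subtree, then its right subtree.
Visit 29.
At 29: go left to 12.
  Visit 12.
  At 12: no left child.
  At 12: go right to 25.
    25 is a leaf — visit 25.
At 29: go right to 37.
  Visit 37.
  At 37: go left to 4.
    Visit 4.
    At 4: go left to 18.
      18 is a leaf — visit 18.
    At 4: go right to 22.
      Visit 22.
      At 22: go left to 13.
        Visit 13.
        At 13: no left child.
        At 13: go right to 34.
          Visit 34.
          At 34: no left child.
          At 34: go right to 35.
            35 is a leaf — visit 35.
      At 22: go right to 24.
        24 is a leaf — visit 24.
  At 37: go right to 21.
    21 is a leaf — visit 21.
Full pre-order sequence: 29, 12, 25, 37, 4, 18, 22, 13, 34, 35, 24, 21.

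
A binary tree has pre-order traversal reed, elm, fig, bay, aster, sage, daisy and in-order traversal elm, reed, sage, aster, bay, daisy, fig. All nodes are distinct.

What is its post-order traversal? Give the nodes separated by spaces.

elm sage aster daisy bay fig reed

The first element of pre-order is the root; it splits in-order into left and right subtrees.
Root reed: left subtree has 1 node {elm}, right has 5 {sage, aster, bay, daisy, fig}.
  Root fig: left subtree has 4 nodes {sage, aster, bay, daisy}, right has 0 { }.
    Root bay: left subtree has 2 nodes {sage, aster}, right has 1 {daisy}.
      Root aster: left subtree has 1 node {sage}, right has 0 { }.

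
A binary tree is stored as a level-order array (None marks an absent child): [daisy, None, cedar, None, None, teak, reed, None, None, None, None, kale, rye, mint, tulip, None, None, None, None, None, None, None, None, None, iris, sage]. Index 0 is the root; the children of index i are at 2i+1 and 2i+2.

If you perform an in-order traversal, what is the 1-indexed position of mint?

In-order visits the left subtree, then the node, then the right subtree.
At daisy: no left child.
Visit daisy.
At daisy: go right to cedar.
  At cedar: go left to teak.
    At teak: go left to kale.
      At kale: no left child.
      Visit kale.
      At kale: go right to iris.
        iris is a leaf — visit iris.
    Visit teak.
    At teak: go right to rye.
      At rye: go left to sage.
        sage is a leaf — visit sage.
      Visit rye.
      At rye: no right child.
  Visit cedar.
  At cedar: go right to reed.
    At reed: go left to mint.
      mint is a leaf — visit mint.
    Visit reed.
    At reed: go right to tulip.
      tulip is a leaf — visit tulip.
Full in-order sequence: daisy, kale, iris, teak, sage, rye, cedar, mint, reed, tulip.

8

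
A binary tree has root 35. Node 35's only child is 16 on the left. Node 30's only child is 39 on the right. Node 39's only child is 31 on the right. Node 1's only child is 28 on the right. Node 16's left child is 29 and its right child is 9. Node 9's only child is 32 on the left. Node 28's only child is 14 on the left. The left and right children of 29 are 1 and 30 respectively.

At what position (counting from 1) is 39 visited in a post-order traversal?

Post-order visits the left subtree, then the right subtree, then the node.
At 35: go left to 16.
  At 16: go left to 29.
    At 29: go left to 1.
      At 1: no left child.
      At 1: go right to 28.
        At 28: go left to 14.
          14 is a leaf — visit 14.
        At 28: no right child.
        Visit 28.
      Visit 1.
    At 29: go right to 30.
      At 30: no left child.
      At 30: go right to 39.
        At 39: no left child.
        At 39: go right to 31.
          31 is a leaf — visit 31.
        Visit 39.
      Visit 30.
    Visit 29.
  At 16: go right to 9.
    At 9: go left to 32.
      32 is a leaf — visit 32.
    At 9: no right child.
    Visit 9.
  Visit 16.
At 35: no right child.
Visit 35.
Full post-order sequence: 14, 28, 1, 31, 39, 30, 29, 32, 9, 16, 35.

5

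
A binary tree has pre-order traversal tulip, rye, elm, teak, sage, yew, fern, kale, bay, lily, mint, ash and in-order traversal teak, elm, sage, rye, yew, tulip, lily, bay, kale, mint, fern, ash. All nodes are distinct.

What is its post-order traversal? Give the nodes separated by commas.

teak, sage, elm, yew, rye, lily, bay, mint, kale, ash, fern, tulip

The first element of pre-order is the root; it splits in-order into left and right subtrees.
Root tulip: left subtree has 5 nodes {teak, elm, sage, rye, yew}, right has 6 {lily, bay, kale, mint, fern, ash}.
  Root rye: left subtree has 3 nodes {teak, elm, sage}, right has 1 {yew}.
    Root elm: left subtree has 1 node {teak}, right has 1 {sage}.
  Root fern: left subtree has 4 nodes {lily, bay, kale, mint}, right has 1 {ash}.
    Root kale: left subtree has 2 nodes {lily, bay}, right has 1 {mint}.
      Root bay: left subtree has 1 node {lily}, right has 0 { }.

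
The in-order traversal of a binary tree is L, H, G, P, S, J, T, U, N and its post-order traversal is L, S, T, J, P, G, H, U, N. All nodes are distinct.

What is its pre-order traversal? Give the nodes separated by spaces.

N U H L G P J S T

The last element of post-order is the root; it splits in-order into left and right subtrees.
Root N: left subtree has 8 nodes {L, H, G, P, S, J, T, U}, right has 0 { }.
  Root U: left subtree has 7 nodes {L, H, G, P, S, J, T}, right has 0 { }.
    Root H: left subtree has 1 node {L}, right has 5 {G, P, S, J, T}.
      Root G: left subtree has 0 nodes { }, right has 4 {P, S, J, T}.
        Root P: left subtree has 0 nodes { }, right has 3 {S, J, T}.
          Root J: left subtree has 1 node {S}, right has 1 {T}.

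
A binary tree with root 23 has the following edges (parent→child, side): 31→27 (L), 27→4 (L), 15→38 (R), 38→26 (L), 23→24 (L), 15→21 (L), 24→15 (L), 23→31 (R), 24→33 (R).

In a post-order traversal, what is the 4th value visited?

15

Post-order visits the left subtree, then the right subtree, then the node.
At 23: go left to 24.
  At 24: go left to 15.
    At 15: go left to 21.
      21 is a leaf — visit 21.
    At 15: go right to 38.
      At 38: go left to 26.
        26 is a leaf — visit 26.
      At 38: no right child.
      Visit 38.
    Visit 15.
  At 24: go right to 33.
    33 is a leaf — visit 33.
  Visit 24.
At 23: go right to 31.
  At 31: go left to 27.
    At 27: go left to 4.
      4 is a leaf — visit 4.
    At 27: no right child.
    Visit 27.
  At 31: no right child.
  Visit 31.
Visit 23.
Full post-order sequence: 21, 26, 38, 15, 33, 24, 4, 27, 31, 23.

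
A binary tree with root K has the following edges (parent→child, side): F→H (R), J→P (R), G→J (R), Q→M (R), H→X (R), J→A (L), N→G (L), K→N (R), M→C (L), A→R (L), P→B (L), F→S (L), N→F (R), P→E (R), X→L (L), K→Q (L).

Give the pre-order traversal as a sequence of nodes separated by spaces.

K Q M C N G J A R P B E F S H X L

Pre-order visits the node, then its left subtree, then its right subtree.
Visit K.
At K: go left to Q.
  Visit Q.
  At Q: no left child.
  At Q: go right to M.
    Visit M.
    At M: go left to C.
      C is a leaf — visit C.
    At M: no right child.
At K: go right to N.
  Visit N.
  At N: go left to G.
    Visit G.
    At G: no left child.
    At G: go right to J.
      Visit J.
      At J: go left to A.
        Visit A.
        At A: go left to R.
          R is a leaf — visit R.
        At A: no right child.
      At J: go right to P.
        Visit P.
        At P: go left to B.
          B is a leaf — visit B.
        At P: go right to E.
          E is a leaf — visit E.
  At N: go right to F.
    Visit F.
    At F: go left to S.
      S is a leaf — visit S.
    At F: go right to H.
      Visit H.
      At H: no left child.
      At H: go right to X.
        Visit X.
        At X: go left to L.
          L is a leaf — visit L.
        At X: no right child.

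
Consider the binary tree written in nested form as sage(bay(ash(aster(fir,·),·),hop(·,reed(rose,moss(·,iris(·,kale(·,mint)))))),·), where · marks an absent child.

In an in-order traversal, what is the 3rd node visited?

In-order visits the left subtree, then the node, then the right subtree.
At sage: go left to bay.
  At bay: go left to ash.
    At ash: go left to aster.
      At aster: go left to fir.
        fir is a leaf — visit fir.
      Visit aster.
      At aster: no right child.
    Visit ash.
    At ash: no right child.
  Visit bay.
  At bay: go right to hop.
    At hop: no left child.
    Visit hop.
    At hop: go right to reed.
      At reed: go left to rose.
        rose is a leaf — visit rose.
      Visit reed.
      At reed: go right to moss.
        At moss: no left child.
        Visit moss.
        At moss: go right to iris.
          At iris: no left child.
          Visit iris.
          At iris: go right to kale.
            At kale: no left child.
            Visit kale.
            At kale: go right to mint.
              mint is a leaf — visit mint.
Visit sage.
At sage: no right child.
Full in-order sequence: fir, aster, ash, bay, hop, rose, reed, moss, iris, kale, mint, sage.

ash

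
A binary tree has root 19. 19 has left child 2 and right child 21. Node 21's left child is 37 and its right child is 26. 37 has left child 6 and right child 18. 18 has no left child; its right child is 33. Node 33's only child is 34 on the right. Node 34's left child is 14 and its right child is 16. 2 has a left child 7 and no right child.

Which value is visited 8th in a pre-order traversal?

33

Pre-order visits the node, then its left subtree, then its right subtree.
Visit 19.
At 19: go left to 2.
  Visit 2.
  At 2: go left to 7.
    7 is a leaf — visit 7.
  At 2: no right child.
At 19: go right to 21.
  Visit 21.
  At 21: go left to 37.
    Visit 37.
    At 37: go left to 6.
      6 is a leaf — visit 6.
    At 37: go right to 18.
      Visit 18.
      At 18: no left child.
      At 18: go right to 33.
        Visit 33.
        At 33: no left child.
        At 33: go right to 34.
          Visit 34.
          At 34: go left to 14.
            14 is a leaf — visit 14.
          At 34: go right to 16.
            16 is a leaf — visit 16.
  At 21: go right to 26.
    26 is a leaf — visit 26.
Full pre-order sequence: 19, 2, 7, 21, 37, 6, 18, 33, 34, 14, 16, 26.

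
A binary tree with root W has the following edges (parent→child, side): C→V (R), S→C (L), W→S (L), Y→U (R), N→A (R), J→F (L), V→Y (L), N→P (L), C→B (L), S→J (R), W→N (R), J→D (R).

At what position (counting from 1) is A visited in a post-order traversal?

Post-order visits the left subtree, then the right subtree, then the node.
At W: go left to S.
  At S: go left to C.
    At C: go left to B.
      B is a leaf — visit B.
    At C: go right to V.
      At V: go left to Y.
        At Y: no left child.
        At Y: go right to U.
          U is a leaf — visit U.
        Visit Y.
      At V: no right child.
      Visit V.
    Visit C.
  At S: go right to J.
    At J: go left to F.
      F is a leaf — visit F.
    At J: go right to D.
      D is a leaf — visit D.
    Visit J.
  Visit S.
At W: go right to N.
  At N: go left to P.
    P is a leaf — visit P.
  At N: go right to A.
    A is a leaf — visit A.
  Visit N.
Visit W.
Full post-order sequence: B, U, Y, V, C, F, D, J, S, P, A, N, W.

11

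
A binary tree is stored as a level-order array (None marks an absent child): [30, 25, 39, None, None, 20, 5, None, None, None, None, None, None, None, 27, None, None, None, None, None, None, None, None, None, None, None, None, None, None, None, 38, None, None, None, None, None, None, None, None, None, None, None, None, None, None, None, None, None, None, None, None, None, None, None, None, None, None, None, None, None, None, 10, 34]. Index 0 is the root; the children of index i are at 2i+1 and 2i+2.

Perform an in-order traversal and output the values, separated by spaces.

In-order visits the left subtree, then the node, then the right subtree.
At 30: go left to 25.
  25 is a leaf — visit 25.
Visit 30.
At 30: go right to 39.
  At 39: go left to 20.
    20 is a leaf — visit 20.
  Visit 39.
  At 39: go right to 5.
    At 5: no left child.
    Visit 5.
    At 5: go right to 27.
      At 27: no left child.
      Visit 27.
      At 27: go right to 38.
        At 38: go left to 10.
          10 is a leaf — visit 10.
        Visit 38.
        At 38: go right to 34.
          34 is a leaf — visit 34.

25 30 20 39 5 27 10 38 34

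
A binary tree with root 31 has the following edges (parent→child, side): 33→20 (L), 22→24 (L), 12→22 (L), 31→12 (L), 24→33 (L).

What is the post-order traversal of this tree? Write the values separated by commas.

Post-order visits the left subtree, then the right subtree, then the node.
At 31: go left to 12.
  At 12: go left to 22.
    At 22: go left to 24.
      At 24: go left to 33.
        At 33: go left to 20.
          20 is a leaf — visit 20.
        At 33: no right child.
        Visit 33.
      At 24: no right child.
      Visit 24.
    At 22: no right child.
    Visit 22.
  At 12: no right child.
  Visit 12.
At 31: no right child.
Visit 31.

20, 33, 24, 22, 12, 31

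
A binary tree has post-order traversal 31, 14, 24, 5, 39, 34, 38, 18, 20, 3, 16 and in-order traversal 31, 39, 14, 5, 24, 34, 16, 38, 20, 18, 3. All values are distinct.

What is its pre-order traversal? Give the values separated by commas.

16, 34, 39, 31, 5, 14, 24, 3, 20, 38, 18

The last element of post-order is the root; it splits in-order into left and right subtrees.
Root 16: left subtree has 6 nodes {31, 39, 14, 5, 24, 34}, right has 4 {38, 20, 18, 3}.
  Root 34: left subtree has 5 nodes {31, 39, 14, 5, 24}, right has 0 { }.
    Root 39: left subtree has 1 node {31}, right has 3 {14, 5, 24}.
      Root 5: left subtree has 1 node {14}, right has 1 {24}.
  Root 3: left subtree has 3 nodes {38, 20, 18}, right has 0 { }.
    Root 20: left subtree has 1 node {38}, right has 1 {18}.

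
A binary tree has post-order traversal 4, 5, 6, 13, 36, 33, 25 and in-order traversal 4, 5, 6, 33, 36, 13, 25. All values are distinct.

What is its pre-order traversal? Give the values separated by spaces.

25 33 6 5 4 36 13

The last element of post-order is the root; it splits in-order into left and right subtrees.
Root 25: left subtree has 6 nodes {4, 5, 6, 33, 36, 13}, right has 0 { }.
  Root 33: left subtree has 3 nodes {4, 5, 6}, right has 2 {36, 13}.
    Root 6: left subtree has 2 nodes {4, 5}, right has 0 { }.
      Root 5: left subtree has 1 node {4}, right has 0 { }.
    Root 36: left subtree has 0 nodes { }, right has 1 {13}.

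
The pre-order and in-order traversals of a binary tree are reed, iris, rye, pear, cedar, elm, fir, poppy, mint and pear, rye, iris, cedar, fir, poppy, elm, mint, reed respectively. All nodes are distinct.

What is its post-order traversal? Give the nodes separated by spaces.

The first element of pre-order is the root; it splits in-order into left and right subtrees.
Root reed: left subtree has 8 nodes {pear, rye, iris, cedar, fir, poppy, elm, mint}, right has 0 { }.
  Root iris: left subtree has 2 nodes {pear, rye}, right has 5 {cedar, fir, poppy, elm, mint}.
    Root rye: left subtree has 1 node {pear}, right has 0 { }.
    Root cedar: left subtree has 0 nodes { }, right has 4 {fir, poppy, elm, mint}.
      Root elm: left subtree has 2 nodes {fir, poppy}, right has 1 {mint}.
        Root fir: left subtree has 0 nodes { }, right has 1 {poppy}.

pear rye poppy fir mint elm cedar iris reed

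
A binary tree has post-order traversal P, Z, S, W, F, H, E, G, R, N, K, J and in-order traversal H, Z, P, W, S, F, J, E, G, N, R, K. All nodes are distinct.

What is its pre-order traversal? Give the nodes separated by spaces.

The last element of post-order is the root; it splits in-order into left and right subtrees.
Root J: left subtree has 6 nodes {H, Z, P, W, S, F}, right has 5 {E, G, N, R, K}.
  Root H: left subtree has 0 nodes { }, right has 5 {Z, P, W, S, F}.
    Root F: left subtree has 4 nodes {Z, P, W, S}, right has 0 { }.
      Root W: left subtree has 2 nodes {Z, P}, right has 1 {S}.
        Root Z: left subtree has 0 nodes { }, right has 1 {P}.
  Root K: left subtree has 4 nodes {E, G, N, R}, right has 0 { }.
    Root N: left subtree has 2 nodes {E, G}, right has 1 {R}.
      Root G: left subtree has 1 node {E}, right has 0 { }.

J H F W Z P S K N G E R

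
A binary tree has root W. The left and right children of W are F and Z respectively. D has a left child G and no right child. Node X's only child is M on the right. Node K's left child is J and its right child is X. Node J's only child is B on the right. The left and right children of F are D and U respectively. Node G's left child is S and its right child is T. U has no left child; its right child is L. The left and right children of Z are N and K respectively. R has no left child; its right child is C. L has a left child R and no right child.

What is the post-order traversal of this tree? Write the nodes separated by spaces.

Post-order visits the left subtree, then the right subtree, then the node.
At W: go left to F.
  At F: go left to D.
    At D: go left to G.
      At G: go left to S.
        S is a leaf — visit S.
      At G: go right to T.
        T is a leaf — visit T.
      Visit G.
    At D: no right child.
    Visit D.
  At F: go right to U.
    At U: no left child.
    At U: go right to L.
      At L: go left to R.
        At R: no left child.
        At R: go right to C.
          C is a leaf — visit C.
        Visit R.
      At L: no right child.
      Visit L.
    Visit U.
  Visit F.
At W: go right to Z.
  At Z: go left to N.
    N is a leaf — visit N.
  At Z: go right to K.
    At K: go left to J.
      At J: no left child.
      At J: go right to B.
        B is a leaf — visit B.
      Visit J.
    At K: go right to X.
      At X: no left child.
      At X: go right to M.
        M is a leaf — visit M.
      Visit X.
    Visit K.
  Visit Z.
Visit W.

S T G D C R L U F N B J M X K Z W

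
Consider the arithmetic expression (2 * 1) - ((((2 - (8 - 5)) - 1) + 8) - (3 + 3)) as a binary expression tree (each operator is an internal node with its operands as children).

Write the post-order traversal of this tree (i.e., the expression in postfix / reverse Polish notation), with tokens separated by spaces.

2 1 * 2 8 5 - - 1 - 8 + 3 3 + - -

Post-order on an expression tree gives postfix notation: for each operator, emit left operand, right operand, then the operator.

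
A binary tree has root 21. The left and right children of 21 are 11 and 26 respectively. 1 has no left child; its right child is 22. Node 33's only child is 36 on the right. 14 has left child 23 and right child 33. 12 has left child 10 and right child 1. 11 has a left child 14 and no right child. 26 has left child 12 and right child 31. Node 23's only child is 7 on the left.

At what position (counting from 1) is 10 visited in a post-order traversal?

Post-order visits the left subtree, then the right subtree, then the node.
At 21: go left to 11.
  At 11: go left to 14.
    At 14: go left to 23.
      At 23: go left to 7.
        7 is a leaf — visit 7.
      At 23: no right child.
      Visit 23.
    At 14: go right to 33.
      At 33: no left child.
      At 33: go right to 36.
        36 is a leaf — visit 36.
      Visit 33.
    Visit 14.
  At 11: no right child.
  Visit 11.
At 21: go right to 26.
  At 26: go left to 12.
    At 12: go left to 10.
      10 is a leaf — visit 10.
    At 12: go right to 1.
      At 1: no left child.
      At 1: go right to 22.
        22 is a leaf — visit 22.
      Visit 1.
    Visit 12.
  At 26: go right to 31.
    31 is a leaf — visit 31.
  Visit 26.
Visit 21.
Full post-order sequence: 7, 23, 36, 33, 14, 11, 10, 22, 1, 12, 31, 26, 21.

7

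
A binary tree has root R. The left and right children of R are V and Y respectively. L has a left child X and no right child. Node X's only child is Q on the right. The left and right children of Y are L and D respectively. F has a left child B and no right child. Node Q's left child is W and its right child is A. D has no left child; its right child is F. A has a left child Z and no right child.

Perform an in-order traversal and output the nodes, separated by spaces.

V R X W Q Z A L Y D B F

In-order visits the left subtree, then the node, then the right subtree.
At R: go left to V.
  V is a leaf — visit V.
Visit R.
At R: go right to Y.
  At Y: go left to L.
    At L: go left to X.
      At X: no left child.
      Visit X.
      At X: go right to Q.
        At Q: go left to W.
          W is a leaf — visit W.
        Visit Q.
        At Q: go right to A.
          At A: go left to Z.
            Z is a leaf — visit Z.
          Visit A.
          At A: no right child.
    Visit L.
    At L: no right child.
  Visit Y.
  At Y: go right to D.
    At D: no left child.
    Visit D.
    At D: go right to F.
      At F: go left to B.
        B is a leaf — visit B.
      Visit F.
      At F: no right child.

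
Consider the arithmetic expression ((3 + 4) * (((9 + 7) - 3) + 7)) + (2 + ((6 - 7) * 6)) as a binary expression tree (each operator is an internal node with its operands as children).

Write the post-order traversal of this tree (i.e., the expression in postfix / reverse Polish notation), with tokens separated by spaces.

3 4 + 9 7 + 3 - 7 + * 2 6 7 - 6 * + +

Post-order on an expression tree gives postfix notation: for each operator, emit left operand, right operand, then the operator.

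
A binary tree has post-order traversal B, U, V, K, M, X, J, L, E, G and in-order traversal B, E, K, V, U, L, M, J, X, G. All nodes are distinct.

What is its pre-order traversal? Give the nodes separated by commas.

The last element of post-order is the root; it splits in-order into left and right subtrees.
Root G: left subtree has 9 nodes {B, E, K, V, U, L, M, J, X}, right has 0 { }.
  Root E: left subtree has 1 node {B}, right has 7 {K, V, U, L, M, J, X}.
    Root L: left subtree has 3 nodes {K, V, U}, right has 3 {M, J, X}.
      Root K: left subtree has 0 nodes { }, right has 2 {V, U}.
        Root V: left subtree has 0 nodes { }, right has 1 {U}.
      Root J: left subtree has 1 node {M}, right has 1 {X}.

G, E, B, L, K, V, U, J, M, X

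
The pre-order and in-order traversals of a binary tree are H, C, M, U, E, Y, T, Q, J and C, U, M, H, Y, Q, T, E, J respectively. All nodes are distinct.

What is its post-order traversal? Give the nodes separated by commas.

U, M, C, Q, T, Y, J, E, H

The first element of pre-order is the root; it splits in-order into left and right subtrees.
Root H: left subtree has 3 nodes {C, U, M}, right has 5 {Y, Q, T, E, J}.
  Root C: left subtree has 0 nodes { }, right has 2 {U, M}.
    Root M: left subtree has 1 node {U}, right has 0 { }.
  Root E: left subtree has 3 nodes {Y, Q, T}, right has 1 {J}.
    Root Y: left subtree has 0 nodes { }, right has 2 {Q, T}.
      Root T: left subtree has 1 node {Q}, right has 0 { }.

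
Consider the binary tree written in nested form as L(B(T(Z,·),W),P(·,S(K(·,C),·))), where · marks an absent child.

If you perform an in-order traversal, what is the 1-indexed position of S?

9

In-order visits the left subtree, then the node, then the right subtree.
At L: go left to B.
  At B: go left to T.
    At T: go left to Z.
      Z is a leaf — visit Z.
    Visit T.
    At T: no right child.
  Visit B.
  At B: go right to W.
    W is a leaf — visit W.
Visit L.
At L: go right to P.
  At P: no left child.
  Visit P.
  At P: go right to S.
    At S: go left to K.
      At K: no left child.
      Visit K.
      At K: go right to C.
        C is a leaf — visit C.
    Visit S.
    At S: no right child.
Full in-order sequence: Z, T, B, W, L, P, K, C, S.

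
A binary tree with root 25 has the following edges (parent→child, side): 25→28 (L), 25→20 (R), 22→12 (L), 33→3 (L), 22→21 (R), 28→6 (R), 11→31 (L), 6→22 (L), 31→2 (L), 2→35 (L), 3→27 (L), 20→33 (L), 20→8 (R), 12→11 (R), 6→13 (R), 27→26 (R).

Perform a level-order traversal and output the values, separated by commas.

Level-order visits nodes level by level from the root, left to right within each level.
Level 0: 25
Level 1: 28, 20
Level 2: 6, 33, 8
Level 3: 22, 13, 3
Level 4: 12, 21, 27
Level 5: 11, 26
Level 6: 31
Level 7: 2
Level 8: 35

25, 28, 20, 6, 33, 8, 22, 13, 3, 12, 21, 27, 11, 26, 31, 2, 35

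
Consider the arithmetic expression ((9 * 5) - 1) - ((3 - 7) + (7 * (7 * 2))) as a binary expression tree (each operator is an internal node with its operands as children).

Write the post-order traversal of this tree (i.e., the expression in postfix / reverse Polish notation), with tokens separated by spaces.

9 5 * 1 - 3 7 - 7 7 2 * * + -

Post-order on an expression tree gives postfix notation: for each operator, emit left operand, right operand, then the operator.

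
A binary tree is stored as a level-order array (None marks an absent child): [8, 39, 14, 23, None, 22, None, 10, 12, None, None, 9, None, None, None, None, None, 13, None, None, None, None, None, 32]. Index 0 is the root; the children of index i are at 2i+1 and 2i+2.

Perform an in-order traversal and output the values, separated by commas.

10, 23, 13, 12, 39, 8, 32, 9, 22, 14

In-order visits the left subtree, then the node, then the right subtree.
At 8: go left to 39.
  At 39: go left to 23.
    At 23: go left to 10.
      10 is a leaf — visit 10.
    Visit 23.
    At 23: go right to 12.
      At 12: go left to 13.
        13 is a leaf — visit 13.
      Visit 12.
      At 12: no right child.
  Visit 39.
  At 39: no right child.
Visit 8.
At 8: go right to 14.
  At 14: go left to 22.
    At 22: go left to 9.
      At 9: go left to 32.
        32 is a leaf — visit 32.
      Visit 9.
      At 9: no right child.
    Visit 22.
    At 22: no right child.
  Visit 14.
  At 14: no right child.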